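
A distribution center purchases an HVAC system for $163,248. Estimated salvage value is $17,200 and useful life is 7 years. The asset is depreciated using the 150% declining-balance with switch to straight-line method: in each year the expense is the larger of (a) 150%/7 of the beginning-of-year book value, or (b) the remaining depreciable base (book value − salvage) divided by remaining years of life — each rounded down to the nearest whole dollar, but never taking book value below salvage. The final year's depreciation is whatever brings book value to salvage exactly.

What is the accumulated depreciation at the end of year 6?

Depreciable base = $163,248 − $17,200 = $146,048.
Year 1: DB = ⌊$163,248 × 150%/7⌋ = $34,981; SL = ⌊$146,048/7⌋ = $20,864 → take DB $34,981. Book value $128,267.
Year 2: DB = ⌊$128,267 × 150%/7⌋ = $27,485; SL = ⌊$111,067/6⌋ = $18,511 → take DB $27,485. Book value $100,782.
Year 3: DB = ⌊$100,782 × 150%/7⌋ = $21,596; SL = ⌊$83,582/5⌋ = $16,716 → take DB $21,596. Book value $79,186.
Year 4: DB = ⌊$79,186 × 150%/7⌋ = $16,968; SL = ⌊$61,986/4⌋ = $15,496 → take DB $16,968. Book value $62,218.
Year 5: DB = ⌊$62,218 × 150%/7⌋ = $13,332; SL = ⌊$45,018/3⌋ = $15,006 → take SL $15,006. Book value $47,212.
Year 6: DB = ⌊$47,212 × 150%/7⌋ = $10,116; SL = ⌊$30,012/2⌋ = $15,006 → take SL $15,006. Book value $32,206.
Accumulated through year 6 = $163,248 − $32,206 = $131,042.

$131,042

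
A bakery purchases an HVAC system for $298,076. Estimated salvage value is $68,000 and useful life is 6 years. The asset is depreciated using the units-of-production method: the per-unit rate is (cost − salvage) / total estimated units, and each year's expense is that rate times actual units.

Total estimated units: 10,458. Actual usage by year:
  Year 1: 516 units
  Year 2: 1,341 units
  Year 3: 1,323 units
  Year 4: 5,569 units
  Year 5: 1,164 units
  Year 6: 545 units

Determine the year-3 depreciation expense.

$29,106

Depreciable base = $298,076 − $68,000 = $230,076.
Rate = $230,076 / 10,458 units = $22 per unit.
Year 1: 516 × $22 = $11,352. Book value $286,724.
Year 2: 1,341 × $22 = $29,502. Book value $257,222.
Year 3: 1,323 × $22 = $29,106. Book value $228,116.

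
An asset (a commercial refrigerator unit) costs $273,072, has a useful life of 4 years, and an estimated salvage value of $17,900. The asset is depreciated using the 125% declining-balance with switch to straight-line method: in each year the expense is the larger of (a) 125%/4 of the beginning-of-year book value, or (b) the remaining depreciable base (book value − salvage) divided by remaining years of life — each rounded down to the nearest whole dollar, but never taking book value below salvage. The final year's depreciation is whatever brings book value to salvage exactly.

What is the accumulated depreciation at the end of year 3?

$199,587

Depreciable base = $273,072 − $17,900 = $255,172.
Year 1: DB = ⌊$273,072 × 125%/4⌋ = $85,335; SL = ⌊$255,172/4⌋ = $63,793 → take DB $85,335. Book value $187,737.
Year 2: DB = ⌊$187,737 × 125%/4⌋ = $58,667; SL = ⌊$169,837/3⌋ = $56,612 → take DB $58,667. Book value $129,070.
Year 3: DB = ⌊$129,070 × 125%/4⌋ = $40,334; SL = ⌊$111,170/2⌋ = $55,585 → take SL $55,585. Book value $73,485.
Accumulated through year 3 = $273,072 − $73,485 = $199,587.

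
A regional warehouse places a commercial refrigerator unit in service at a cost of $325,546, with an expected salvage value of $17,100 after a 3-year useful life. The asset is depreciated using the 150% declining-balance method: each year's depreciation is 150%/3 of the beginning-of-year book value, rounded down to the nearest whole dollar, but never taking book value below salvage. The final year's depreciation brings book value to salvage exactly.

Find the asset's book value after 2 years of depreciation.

$81,387

Depreciable base = $325,546 − $17,100 = $308,446.
Year 1: ⌊$325,546 × 150%/3⌋ = $162,773. Book value $162,773.
Year 2: ⌊$162,773 × 150%/3⌋ = $81,386. Book value $81,387.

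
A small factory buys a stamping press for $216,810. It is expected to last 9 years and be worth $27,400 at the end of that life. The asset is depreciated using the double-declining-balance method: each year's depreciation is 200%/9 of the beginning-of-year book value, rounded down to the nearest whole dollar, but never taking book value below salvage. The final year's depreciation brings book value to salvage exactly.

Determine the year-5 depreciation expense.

$17,631

Depreciable base = $216,810 − $27,400 = $189,410.
Year 1: ⌊$216,810 × 200%/9⌋ = $48,180. Book value $168,630.
Year 2: ⌊$168,630 × 200%/9⌋ = $37,473. Book value $131,157.
Year 3: ⌊$131,157 × 200%/9⌋ = $29,146. Book value $102,011.
Year 4: ⌊$102,011 × 200%/9⌋ = $22,669. Book value $79,342.
Year 5: ⌊$79,342 × 200%/9⌋ = $17,631. Book value $61,711.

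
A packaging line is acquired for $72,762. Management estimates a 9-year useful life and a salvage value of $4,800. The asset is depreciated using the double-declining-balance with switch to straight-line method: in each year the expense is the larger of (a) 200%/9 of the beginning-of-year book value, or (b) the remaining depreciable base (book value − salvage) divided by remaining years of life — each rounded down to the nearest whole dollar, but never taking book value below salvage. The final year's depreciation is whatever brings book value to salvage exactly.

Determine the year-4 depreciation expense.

Depreciable base = $72,762 − $4,800 = $67,962.
Year 1: DB = ⌊$72,762 × 200%/9⌋ = $16,169; SL = ⌊$67,962/9⌋ = $7,551 → take DB $16,169. Book value $56,593.
Year 2: DB = ⌊$56,593 × 200%/9⌋ = $12,576; SL = ⌊$51,793/8⌋ = $6,474 → take DB $12,576. Book value $44,017.
Year 3: DB = ⌊$44,017 × 200%/9⌋ = $9,781; SL = ⌊$39,217/7⌋ = $5,602 → take DB $9,781. Book value $34,236.
Year 4: DB = ⌊$34,236 × 200%/9⌋ = $7,608; SL = ⌊$29,436/6⌋ = $4,906 → take DB $7,608. Book value $26,628.

$7,608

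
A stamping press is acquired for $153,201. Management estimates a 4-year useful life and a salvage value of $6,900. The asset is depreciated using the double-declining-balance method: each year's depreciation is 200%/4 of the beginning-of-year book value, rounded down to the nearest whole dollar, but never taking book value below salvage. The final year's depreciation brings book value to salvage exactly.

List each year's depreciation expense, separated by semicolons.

Depreciable base = $153,201 − $6,900 = $146,301.
Year 1: ⌊$153,201 × 200%/4⌋ = $76,600. Book value $76,601.
Year 2: ⌊$76,601 × 200%/4⌋ = $38,300. Book value $38,301.
Year 3: ⌊$38,301 × 200%/4⌋ = $19,150. Book value $19,151.
Year 4 (final): $19,151 − $6,900 = $12,251. Book value $6,900.

$76,600; $38,300; $19,150; $12,251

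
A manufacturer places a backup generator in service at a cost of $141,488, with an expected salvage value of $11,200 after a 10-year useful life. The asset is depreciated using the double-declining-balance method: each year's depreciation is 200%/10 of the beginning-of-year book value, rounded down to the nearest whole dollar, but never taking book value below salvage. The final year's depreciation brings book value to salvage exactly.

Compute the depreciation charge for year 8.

$5,934

Depreciable base = $141,488 − $11,200 = $130,288.
Year 1: ⌊$141,488 × 200%/10⌋ = $28,297. Book value $113,191.
Year 2: ⌊$113,191 × 200%/10⌋ = $22,638. Book value $90,553.
Year 3: ⌊$90,553 × 200%/10⌋ = $18,110. Book value $72,443.
Year 4: ⌊$72,443 × 200%/10⌋ = $14,488. Book value $57,955.
Year 5: ⌊$57,955 × 200%/10⌋ = $11,591. Book value $46,364.
Year 6: ⌊$46,364 × 200%/10⌋ = $9,272. Book value $37,092.
Year 7: ⌊$37,092 × 200%/10⌋ = $7,418. Book value $29,674.
Year 8: ⌊$29,674 × 200%/10⌋ = $5,934. Book value $23,740.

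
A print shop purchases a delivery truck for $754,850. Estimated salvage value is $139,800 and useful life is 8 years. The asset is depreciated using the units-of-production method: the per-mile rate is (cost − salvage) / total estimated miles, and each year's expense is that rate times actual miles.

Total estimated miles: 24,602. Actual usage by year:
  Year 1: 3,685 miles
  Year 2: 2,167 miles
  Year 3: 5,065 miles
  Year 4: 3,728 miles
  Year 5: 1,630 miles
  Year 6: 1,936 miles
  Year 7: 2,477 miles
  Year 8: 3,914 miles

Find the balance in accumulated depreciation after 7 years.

$517,200

Depreciable base = $754,850 − $139,800 = $615,050.
Rate = $615,050 / 24,602 miles = $25 per mile.
Year 1: 3,685 × $25 = $92,125. Book value $662,725.
Year 2: 2,167 × $25 = $54,175. Book value $608,550.
Year 3: 5,065 × $25 = $126,625. Book value $481,925.
Year 4: 3,728 × $25 = $93,200. Book value $388,725.
Year 5: 1,630 × $25 = $40,750. Book value $347,975.
Year 6: 1,936 × $25 = $48,400. Book value $299,575.
Year 7: 2,477 × $25 = $61,925. Book value $237,650.
Accumulated through year 7 = $754,850 − $237,650 = $517,200.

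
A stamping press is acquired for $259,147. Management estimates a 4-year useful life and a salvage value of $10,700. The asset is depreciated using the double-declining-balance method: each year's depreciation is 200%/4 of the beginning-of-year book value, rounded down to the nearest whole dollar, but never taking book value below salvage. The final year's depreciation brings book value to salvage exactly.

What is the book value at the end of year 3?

$32,394

Depreciable base = $259,147 − $10,700 = $248,447.
Year 1: ⌊$259,147 × 200%/4⌋ = $129,573. Book value $129,574.
Year 2: ⌊$129,574 × 200%/4⌋ = $64,787. Book value $64,787.
Year 3: ⌊$64,787 × 200%/4⌋ = $32,393. Book value $32,394.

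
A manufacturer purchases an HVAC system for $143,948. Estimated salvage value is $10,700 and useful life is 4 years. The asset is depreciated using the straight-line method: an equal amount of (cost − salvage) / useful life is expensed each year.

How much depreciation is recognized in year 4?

$33,312

Depreciable base = $143,948 − $10,700 = $133,248.
Annual expense = $133,248 / 4 = $33,312.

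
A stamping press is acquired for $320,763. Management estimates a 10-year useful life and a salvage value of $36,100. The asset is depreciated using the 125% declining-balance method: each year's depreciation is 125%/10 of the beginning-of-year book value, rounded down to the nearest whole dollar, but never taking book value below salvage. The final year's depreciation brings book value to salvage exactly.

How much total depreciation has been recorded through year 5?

$156,239

Depreciable base = $320,763 − $36,100 = $284,663.
Year 1: ⌊$320,763 × 125%/10⌋ = $40,095. Book value $280,668.
Year 2: ⌊$280,668 × 125%/10⌋ = $35,083. Book value $245,585.
Year 3: ⌊$245,585 × 125%/10⌋ = $30,698. Book value $214,887.
Year 4: ⌊$214,887 × 125%/10⌋ = $26,860. Book value $188,027.
Year 5: ⌊$188,027 × 125%/10⌋ = $23,503. Book value $164,524.
Accumulated through year 5 = $320,763 − $164,524 = $156,239.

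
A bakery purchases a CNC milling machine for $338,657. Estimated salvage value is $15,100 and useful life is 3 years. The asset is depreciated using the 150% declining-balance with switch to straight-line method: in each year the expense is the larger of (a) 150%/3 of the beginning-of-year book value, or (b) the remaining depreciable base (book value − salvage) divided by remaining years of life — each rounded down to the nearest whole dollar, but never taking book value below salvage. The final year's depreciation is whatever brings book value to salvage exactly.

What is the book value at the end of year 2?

$84,665

Depreciable base = $338,657 − $15,100 = $323,557.
Year 1: DB = ⌊$338,657 × 150%/3⌋ = $169,328; SL = ⌊$323,557/3⌋ = $107,852 → take DB $169,328. Book value $169,329.
Year 2: DB = ⌊$169,329 × 150%/3⌋ = $84,664; SL = ⌊$154,229/2⌋ = $77,114 → take DB $84,664. Book value $84,665.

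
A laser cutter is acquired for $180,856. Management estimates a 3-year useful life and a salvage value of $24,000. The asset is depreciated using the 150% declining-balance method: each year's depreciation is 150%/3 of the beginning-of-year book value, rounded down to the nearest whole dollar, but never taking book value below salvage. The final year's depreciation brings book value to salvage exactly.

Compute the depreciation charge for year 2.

Depreciable base = $180,856 − $24,000 = $156,856.
Year 1: ⌊$180,856 × 150%/3⌋ = $90,428. Book value $90,428.
Year 2: ⌊$90,428 × 150%/3⌋ = $45,214. Book value $45,214.

$45,214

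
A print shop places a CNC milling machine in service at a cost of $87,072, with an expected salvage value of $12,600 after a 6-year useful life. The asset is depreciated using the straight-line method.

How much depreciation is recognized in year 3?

Depreciable base = $87,072 − $12,600 = $74,472.
Annual expense = $74,472 / 6 = $12,412.

$12,412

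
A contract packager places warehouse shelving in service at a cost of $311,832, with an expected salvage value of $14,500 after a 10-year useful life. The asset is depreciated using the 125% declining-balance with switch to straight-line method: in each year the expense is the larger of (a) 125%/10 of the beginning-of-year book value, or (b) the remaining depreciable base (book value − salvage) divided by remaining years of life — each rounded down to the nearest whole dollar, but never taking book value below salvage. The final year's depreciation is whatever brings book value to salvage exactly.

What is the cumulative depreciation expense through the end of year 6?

$186,244

Depreciable base = $311,832 − $14,500 = $297,332.
Year 1: DB = ⌊$311,832 × 125%/10⌋ = $38,979; SL = ⌊$297,332/10⌋ = $29,733 → take DB $38,979. Book value $272,853.
Year 2: DB = ⌊$272,853 × 125%/10⌋ = $34,106; SL = ⌊$258,353/9⌋ = $28,705 → take DB $34,106. Book value $238,747.
Year 3: DB = ⌊$238,747 × 125%/10⌋ = $29,843; SL = ⌊$224,247/8⌋ = $28,030 → take DB $29,843. Book value $208,904.
Year 4: DB = ⌊$208,904 × 125%/10⌋ = $26,113; SL = ⌊$194,404/7⌋ = $27,772 → take SL $27,772. Book value $181,132.
Year 5: DB = ⌊$181,132 × 125%/10⌋ = $22,641; SL = ⌊$166,632/6⌋ = $27,772 → take SL $27,772. Book value $153,360.
Year 6: DB = ⌊$153,360 × 125%/10⌋ = $19,170; SL = ⌊$138,860/5⌋ = $27,772 → take SL $27,772. Book value $125,588.
Accumulated through year 6 = $311,832 − $125,588 = $186,244.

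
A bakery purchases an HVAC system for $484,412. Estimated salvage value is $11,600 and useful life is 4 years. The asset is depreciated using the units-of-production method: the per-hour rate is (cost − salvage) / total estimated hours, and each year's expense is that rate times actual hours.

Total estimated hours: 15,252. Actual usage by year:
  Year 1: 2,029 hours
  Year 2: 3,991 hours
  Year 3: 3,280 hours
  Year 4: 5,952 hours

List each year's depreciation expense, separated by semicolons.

$62,899; $123,721; $101,680; $184,512

Depreciable base = $484,412 − $11,600 = $472,812.
Rate = $472,812 / 15,252 hours = $31 per hour.
Year 1: 2,029 × $31 = $62,899. Book value $421,513.
Year 2: 3,991 × $31 = $123,721. Book value $297,792.
Year 3: 3,280 × $31 = $101,680. Book value $196,112.
Year 4: 5,952 × $31 = $184,512. Book value $11,600.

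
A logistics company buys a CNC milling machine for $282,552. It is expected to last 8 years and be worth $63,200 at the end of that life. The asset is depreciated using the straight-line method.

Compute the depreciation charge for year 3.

$27,419

Depreciable base = $282,552 − $63,200 = $219,352.
Annual expense = $219,352 / 8 = $27,419.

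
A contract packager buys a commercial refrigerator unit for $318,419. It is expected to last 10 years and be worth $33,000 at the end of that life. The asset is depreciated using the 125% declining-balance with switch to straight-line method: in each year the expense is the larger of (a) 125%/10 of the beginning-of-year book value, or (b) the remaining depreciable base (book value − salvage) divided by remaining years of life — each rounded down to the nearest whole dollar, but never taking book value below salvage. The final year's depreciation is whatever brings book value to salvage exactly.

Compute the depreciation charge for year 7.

$25,609

Depreciable base = $318,419 − $33,000 = $285,419.
Year 1: DB = ⌊$318,419 × 125%/10⌋ = $39,802; SL = ⌊$285,419/10⌋ = $28,541 → take DB $39,802. Book value $278,617.
Year 2: DB = ⌊$278,617 × 125%/10⌋ = $34,827; SL = ⌊$245,617/9⌋ = $27,290 → take DB $34,827. Book value $243,790.
Year 3: DB = ⌊$243,790 × 125%/10⌋ = $30,473; SL = ⌊$210,790/8⌋ = $26,348 → take DB $30,473. Book value $213,317.
Year 4: DB = ⌊$213,317 × 125%/10⌋ = $26,664; SL = ⌊$180,317/7⌋ = $25,759 → take DB $26,664. Book value $186,653.
Year 5: DB = ⌊$186,653 × 125%/10⌋ = $23,331; SL = ⌊$153,653/6⌋ = $25,608 → take SL $25,608. Book value $161,045.
Year 6: DB = ⌊$161,045 × 125%/10⌋ = $20,130; SL = ⌊$128,045/5⌋ = $25,609 → take SL $25,609. Book value $135,436.
Year 7: DB = ⌊$135,436 × 125%/10⌋ = $16,929; SL = ⌊$102,436/4⌋ = $25,609 → take SL $25,609. Book value $109,827.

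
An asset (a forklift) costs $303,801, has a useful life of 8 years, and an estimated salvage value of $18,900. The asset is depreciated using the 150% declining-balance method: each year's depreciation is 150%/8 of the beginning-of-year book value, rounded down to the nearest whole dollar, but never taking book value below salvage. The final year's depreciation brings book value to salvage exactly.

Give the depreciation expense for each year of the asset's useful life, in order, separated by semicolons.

Depreciable base = $303,801 − $18,900 = $284,901.
Year 1: ⌊$303,801 × 150%/8⌋ = $56,962. Book value $246,839.
Year 2: ⌊$246,839 × 150%/8⌋ = $46,282. Book value $200,557.
Year 3: ⌊$200,557 × 150%/8⌋ = $37,604. Book value $162,953.
Year 4: ⌊$162,953 × 150%/8⌋ = $30,553. Book value $132,400.
Year 5: ⌊$132,400 × 150%/8⌋ = $24,825. Book value $107,575.
Year 6: ⌊$107,575 × 150%/8⌋ = $20,170. Book value $87,405.
Year 7: ⌊$87,405 × 150%/8⌋ = $16,388. Book value $71,017.
Year 8 (final): $71,017 − $18,900 = $52,117. Book value $18,900.

$56,962; $46,282; $37,604; $30,553; $24,825; $20,170; $16,388; $52,117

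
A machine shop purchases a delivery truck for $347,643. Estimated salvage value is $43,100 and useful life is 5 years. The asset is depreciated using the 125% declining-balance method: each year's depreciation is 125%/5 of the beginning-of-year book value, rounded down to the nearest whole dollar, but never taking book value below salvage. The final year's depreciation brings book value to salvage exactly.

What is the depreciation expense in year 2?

$65,183

Depreciable base = $347,643 − $43,100 = $304,543.
Year 1: ⌊$347,643 × 125%/5⌋ = $86,910. Book value $260,733.
Year 2: ⌊$260,733 × 125%/5⌋ = $65,183. Book value $195,550.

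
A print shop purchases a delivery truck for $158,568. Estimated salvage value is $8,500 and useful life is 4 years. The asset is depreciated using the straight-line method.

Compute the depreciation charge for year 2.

$37,517

Depreciable base = $158,568 − $8,500 = $150,068.
Annual expense = $150,068 / 4 = $37,517.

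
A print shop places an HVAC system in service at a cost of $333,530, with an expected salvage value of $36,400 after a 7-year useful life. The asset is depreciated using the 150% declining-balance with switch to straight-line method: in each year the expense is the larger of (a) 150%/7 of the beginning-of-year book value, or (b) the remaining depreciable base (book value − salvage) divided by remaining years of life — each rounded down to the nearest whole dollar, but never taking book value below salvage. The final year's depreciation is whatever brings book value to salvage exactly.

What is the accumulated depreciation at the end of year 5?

Depreciable base = $333,530 − $36,400 = $297,130.
Year 1: DB = ⌊$333,530 × 150%/7⌋ = $71,470; SL = ⌊$297,130/7⌋ = $42,447 → take DB $71,470. Book value $262,060.
Year 2: DB = ⌊$262,060 × 150%/7⌋ = $56,155; SL = ⌊$225,660/6⌋ = $37,610 → take DB $56,155. Book value $205,905.
Year 3: DB = ⌊$205,905 × 150%/7⌋ = $44,122; SL = ⌊$169,505/5⌋ = $33,901 → take DB $44,122. Book value $161,783.
Year 4: DB = ⌊$161,783 × 150%/7⌋ = $34,667; SL = ⌊$125,383/4⌋ = $31,345 → take DB $34,667. Book value $127,116.
Year 5: DB = ⌊$127,116 × 150%/7⌋ = $27,239; SL = ⌊$90,716/3⌋ = $30,238 → take SL $30,238. Book value $96,878.
Accumulated through year 5 = $333,530 − $96,878 = $236,652.

$236,652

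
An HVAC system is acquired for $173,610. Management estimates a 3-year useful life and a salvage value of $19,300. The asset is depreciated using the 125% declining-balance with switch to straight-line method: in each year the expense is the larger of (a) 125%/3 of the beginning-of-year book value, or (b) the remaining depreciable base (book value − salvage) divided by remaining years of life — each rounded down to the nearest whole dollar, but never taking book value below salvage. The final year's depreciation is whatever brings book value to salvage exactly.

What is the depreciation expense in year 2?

Depreciable base = $173,610 − $19,300 = $154,310.
Year 1: DB = ⌊$173,610 × 125%/3⌋ = $72,337; SL = ⌊$154,310/3⌋ = $51,436 → take DB $72,337. Book value $101,273.
Year 2: DB = ⌊$101,273 × 125%/3⌋ = $42,197; SL = ⌊$81,973/2⌋ = $40,986 → take DB $42,197. Book value $59,076.

$42,197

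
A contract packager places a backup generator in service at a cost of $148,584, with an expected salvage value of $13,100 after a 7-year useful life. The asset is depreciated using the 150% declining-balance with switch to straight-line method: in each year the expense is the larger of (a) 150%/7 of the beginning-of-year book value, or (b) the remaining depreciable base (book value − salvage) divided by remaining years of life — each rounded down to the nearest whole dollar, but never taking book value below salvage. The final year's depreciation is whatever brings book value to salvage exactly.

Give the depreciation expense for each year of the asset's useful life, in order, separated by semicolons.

Depreciable base = $148,584 − $13,100 = $135,484.
Year 1: DB = ⌊$148,584 × 150%/7⌋ = $31,839; SL = ⌊$135,484/7⌋ = $19,354 → take DB $31,839. Book value $116,745.
Year 2: DB = ⌊$116,745 × 150%/7⌋ = $25,016; SL = ⌊$103,645/6⌋ = $17,274 → take DB $25,016. Book value $91,729.
Year 3: DB = ⌊$91,729 × 150%/7⌋ = $19,656; SL = ⌊$78,629/5⌋ = $15,725 → take DB $19,656. Book value $72,073.
Year 4: DB = ⌊$72,073 × 150%/7⌋ = $15,444; SL = ⌊$58,973/4⌋ = $14,743 → take DB $15,444. Book value $56,629.
Year 5: DB = ⌊$56,629 × 150%/7⌋ = $12,134; SL = ⌊$43,529/3⌋ = $14,509 → take SL $14,509. Book value $42,120.
Year 6: DB = ⌊$42,120 × 150%/7⌋ = $9,025; SL = ⌊$29,020/2⌋ = $14,510 → take SL $14,510. Book value $27,610.
Year 7 (final): $27,610 − $13,100 = $14,510. Book value $13,100.

$31,839; $25,016; $19,656; $15,444; $14,509; $14,510; $14,510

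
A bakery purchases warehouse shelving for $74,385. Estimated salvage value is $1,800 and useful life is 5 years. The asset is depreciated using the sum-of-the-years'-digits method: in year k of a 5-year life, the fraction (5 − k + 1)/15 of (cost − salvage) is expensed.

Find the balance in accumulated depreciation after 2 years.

$43,551

Depreciable base = $74,385 − $1,800 = $72,585.
Sum of the years' digits = 5+4+3+2+1 = 15.
Year 1: $72,585 × 5/15 = $24,195. Book value $50,190.
Year 2: $72,585 × 4/15 = $19,356. Book value $30,834.
Accumulated through year 2 = $74,385 − $30,834 = $43,551.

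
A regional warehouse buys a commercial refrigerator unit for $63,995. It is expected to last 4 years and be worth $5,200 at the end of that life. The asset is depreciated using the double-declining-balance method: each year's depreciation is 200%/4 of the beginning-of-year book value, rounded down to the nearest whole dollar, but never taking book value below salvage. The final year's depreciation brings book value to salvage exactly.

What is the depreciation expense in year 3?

Depreciable base = $63,995 − $5,200 = $58,795.
Year 1: ⌊$63,995 × 200%/4⌋ = $31,997. Book value $31,998.
Year 2: ⌊$31,998 × 200%/4⌋ = $15,999. Book value $15,999.
Year 3: ⌊$15,999 × 200%/4⌋ = $7,999. Book value $8,000.

$7,999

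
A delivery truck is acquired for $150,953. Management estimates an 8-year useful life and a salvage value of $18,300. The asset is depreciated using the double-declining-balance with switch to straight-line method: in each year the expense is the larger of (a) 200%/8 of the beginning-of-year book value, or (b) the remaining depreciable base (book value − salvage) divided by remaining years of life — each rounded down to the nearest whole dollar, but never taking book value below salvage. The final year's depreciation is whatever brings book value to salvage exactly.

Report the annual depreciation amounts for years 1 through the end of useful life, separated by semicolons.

Depreciable base = $150,953 − $18,300 = $132,653.
Year 1: DB = ⌊$150,953 × 200%/8⌋ = $37,738; SL = ⌊$132,653/8⌋ = $16,581 → take DB $37,738. Book value $113,215.
Year 2: DB = ⌊$113,215 × 200%/8⌋ = $28,303; SL = ⌊$94,915/7⌋ = $13,559 → take DB $28,303. Book value $84,912.
Year 3: DB = ⌊$84,912 × 200%/8⌋ = $21,228; SL = ⌊$66,612/6⌋ = $11,102 → take DB $21,228. Book value $63,684.
Year 4: DB = ⌊$63,684 × 200%/8⌋ = $15,921; SL = ⌊$45,384/5⌋ = $9,076 → take DB $15,921. Book value $47,763.
Year 5: DB = ⌊$47,763 × 200%/8⌋ = $11,940; SL = ⌊$29,463/4⌋ = $7,365 → take DB $11,940. Book value $35,823.
Year 6: DB = ⌊$35,823 × 200%/8⌋ = $8,955; SL = ⌊$17,523/3⌋ = $5,841 → take DB $8,955. Book value $26,868.
Year 7: DB = ⌊$26,868 × 200%/8⌋ = $6,717; SL = ⌊$8,568/2⌋ = $4,284 → take DB $6,717. Book value $20,151.
Year 8 (final): $20,151 − $18,300 = $1,851. Book value $18,300.

$37,738; $28,303; $21,228; $15,921; $11,940; $8,955; $6,717; $1,851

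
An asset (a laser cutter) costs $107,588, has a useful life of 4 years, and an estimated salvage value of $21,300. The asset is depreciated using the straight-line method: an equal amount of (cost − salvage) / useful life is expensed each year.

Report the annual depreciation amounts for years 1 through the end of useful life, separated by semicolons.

Depreciable base = $107,588 − $21,300 = $86,288.
Annual expense = $86,288 / 4 = $21,572.
End of year 1: book value $86,016.
End of year 2: book value $64,444.
End of year 3: book value $42,872.
End of year 4: book value $21,300.

$21,572; $21,572; $21,572; $21,572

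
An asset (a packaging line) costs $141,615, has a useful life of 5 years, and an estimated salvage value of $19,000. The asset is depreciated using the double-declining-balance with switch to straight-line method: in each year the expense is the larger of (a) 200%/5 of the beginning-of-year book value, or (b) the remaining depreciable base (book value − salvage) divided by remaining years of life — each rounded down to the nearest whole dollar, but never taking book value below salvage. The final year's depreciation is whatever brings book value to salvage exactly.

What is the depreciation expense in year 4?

$11,590

Depreciable base = $141,615 − $19,000 = $122,615.
Year 1: DB = ⌊$141,615 × 200%/5⌋ = $56,646; SL = ⌊$122,615/5⌋ = $24,523 → take DB $56,646. Book value $84,969.
Year 2: DB = ⌊$84,969 × 200%/5⌋ = $33,987; SL = ⌊$65,969/4⌋ = $16,492 → take DB $33,987. Book value $50,982.
Year 3: DB = ⌊$50,982 × 200%/5⌋ = $20,392; SL = ⌊$31,982/3⌋ = $10,660 → take DB $20,392. Book value $30,590.
Year 4: DB = ⌊$30,590 × 200%/5⌋ = $12,236; SL = ⌊$11,590/2⌋ = $5,795 → take DB $12,236, capped at $11,590. Book value $19,000.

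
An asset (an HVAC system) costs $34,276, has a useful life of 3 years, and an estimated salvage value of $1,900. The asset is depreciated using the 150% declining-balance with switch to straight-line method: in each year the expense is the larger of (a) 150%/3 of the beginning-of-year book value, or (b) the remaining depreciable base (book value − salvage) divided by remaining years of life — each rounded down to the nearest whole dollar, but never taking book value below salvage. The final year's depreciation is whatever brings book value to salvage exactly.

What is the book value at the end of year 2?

$8,569

Depreciable base = $34,276 − $1,900 = $32,376.
Year 1: DB = ⌊$34,276 × 150%/3⌋ = $17,138; SL = ⌊$32,376/3⌋ = $10,792 → take DB $17,138. Book value $17,138.
Year 2: DB = ⌊$17,138 × 150%/3⌋ = $8,569; SL = ⌊$15,238/2⌋ = $7,619 → take DB $8,569. Book value $8,569.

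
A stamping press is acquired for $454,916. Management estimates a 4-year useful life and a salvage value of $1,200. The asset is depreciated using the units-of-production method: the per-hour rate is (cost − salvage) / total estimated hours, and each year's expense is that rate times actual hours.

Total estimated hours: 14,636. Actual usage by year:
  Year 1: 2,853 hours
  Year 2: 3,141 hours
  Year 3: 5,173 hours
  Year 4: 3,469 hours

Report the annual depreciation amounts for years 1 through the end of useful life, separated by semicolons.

Depreciable base = $454,916 − $1,200 = $453,716.
Rate = $453,716 / 14,636 hours = $31 per hour.
Year 1: 2,853 × $31 = $88,443. Book value $366,473.
Year 2: 3,141 × $31 = $97,371. Book value $269,102.
Year 3: 5,173 × $31 = $160,363. Book value $108,739.
Year 4: 3,469 × $31 = $107,539. Book value $1,200.

$88,443; $97,371; $160,363; $107,539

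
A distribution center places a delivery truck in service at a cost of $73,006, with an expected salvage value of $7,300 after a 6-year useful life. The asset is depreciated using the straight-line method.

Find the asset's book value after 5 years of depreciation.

Depreciable base = $73,006 − $7,300 = $65,706.
Annual expense = $65,706 / 6 = $10,951.
End of year 1: book value $62,055.
End of year 2: book value $51,104.
End of year 3: book value $40,153.
End of year 4: book value $29,202.
End of year 5: book value $18,251.

$18,251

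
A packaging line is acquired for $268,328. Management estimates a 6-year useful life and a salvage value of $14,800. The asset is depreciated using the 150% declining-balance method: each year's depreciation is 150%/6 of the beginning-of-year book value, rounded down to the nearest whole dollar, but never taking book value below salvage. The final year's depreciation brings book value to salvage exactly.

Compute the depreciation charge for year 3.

Depreciable base = $268,328 − $14,800 = $253,528.
Year 1: ⌊$268,328 × 150%/6⌋ = $67,082. Book value $201,246.
Year 2: ⌊$201,246 × 150%/6⌋ = $50,311. Book value $150,935.
Year 3: ⌊$150,935 × 150%/6⌋ = $37,733. Book value $113,202.

$37,733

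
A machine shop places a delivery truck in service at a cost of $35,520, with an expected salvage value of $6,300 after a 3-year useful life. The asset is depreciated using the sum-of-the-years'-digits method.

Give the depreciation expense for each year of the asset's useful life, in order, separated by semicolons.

Depreciable base = $35,520 − $6,300 = $29,220.
Sum of the years' digits = 3+2+1 = 6.
Year 1: $29,220 × 3/6 = $14,610. Book value $20,910.
Year 2: $29,220 × 2/6 = $9,740. Book value $11,170.
Year 3: $29,220 × 1/6 = $4,870. Book value $6,300.

$14,610; $9,740; $4,870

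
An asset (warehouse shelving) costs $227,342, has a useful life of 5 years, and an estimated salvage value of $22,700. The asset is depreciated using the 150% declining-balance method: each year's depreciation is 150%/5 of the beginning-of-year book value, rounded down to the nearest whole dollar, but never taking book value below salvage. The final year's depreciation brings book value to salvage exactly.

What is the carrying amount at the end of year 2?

Depreciable base = $227,342 − $22,700 = $204,642.
Year 1: ⌊$227,342 × 150%/5⌋ = $68,202. Book value $159,140.
Year 2: ⌊$159,140 × 150%/5⌋ = $47,742. Book value $111,398.

$111,398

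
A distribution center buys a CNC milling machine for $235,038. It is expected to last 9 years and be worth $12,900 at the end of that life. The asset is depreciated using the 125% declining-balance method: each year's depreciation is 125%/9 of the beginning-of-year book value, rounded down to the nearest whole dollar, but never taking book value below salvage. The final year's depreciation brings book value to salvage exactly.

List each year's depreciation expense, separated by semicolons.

$32,644; $28,110; $24,206; $20,844; $17,949; $15,456; $13,309; $11,461; $58,159

Depreciable base = $235,038 − $12,900 = $222,138.
Year 1: ⌊$235,038 × 125%/9⌋ = $32,644. Book value $202,394.
Year 2: ⌊$202,394 × 125%/9⌋ = $28,110. Book value $174,284.
Year 3: ⌊$174,284 × 125%/9⌋ = $24,206. Book value $150,078.
Year 4: ⌊$150,078 × 125%/9⌋ = $20,844. Book value $129,234.
Year 5: ⌊$129,234 × 125%/9⌋ = $17,949. Book value $111,285.
Year 6: ⌊$111,285 × 125%/9⌋ = $15,456. Book value $95,829.
Year 7: ⌊$95,829 × 125%/9⌋ = $13,309. Book value $82,520.
Year 8: ⌊$82,520 × 125%/9⌋ = $11,461. Book value $71,059.
Year 9 (final): $71,059 − $12,900 = $58,159. Book value $12,900.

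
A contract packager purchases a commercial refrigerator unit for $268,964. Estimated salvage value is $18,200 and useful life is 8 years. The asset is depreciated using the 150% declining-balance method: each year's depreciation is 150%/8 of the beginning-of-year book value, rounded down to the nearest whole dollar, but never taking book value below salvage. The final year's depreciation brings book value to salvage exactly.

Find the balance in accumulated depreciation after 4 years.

$151,747

Depreciable base = $268,964 − $18,200 = $250,764.
Year 1: ⌊$268,964 × 150%/8⌋ = $50,430. Book value $218,534.
Year 2: ⌊$218,534 × 150%/8⌋ = $40,975. Book value $177,559.
Year 3: ⌊$177,559 × 150%/8⌋ = $33,292. Book value $144,267.
Year 4: ⌊$144,267 × 150%/8⌋ = $27,050. Book value $117,217.
Accumulated through year 4 = $268,964 − $117,217 = $151,747.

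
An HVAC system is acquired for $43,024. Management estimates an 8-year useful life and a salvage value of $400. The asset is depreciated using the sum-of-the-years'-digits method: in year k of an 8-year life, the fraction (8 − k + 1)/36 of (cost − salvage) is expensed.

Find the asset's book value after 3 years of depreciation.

$18,160

Depreciable base = $43,024 − $400 = $42,624.
Sum of the years' digits = 8+7+6+5+4+3+2+1 = 36.
Year 1: $42,624 × 8/36 = $9,472. Book value $33,552.
Year 2: $42,624 × 7/36 = $8,288. Book value $25,264.
Year 3: $42,624 × 6/36 = $7,104. Book value $18,160.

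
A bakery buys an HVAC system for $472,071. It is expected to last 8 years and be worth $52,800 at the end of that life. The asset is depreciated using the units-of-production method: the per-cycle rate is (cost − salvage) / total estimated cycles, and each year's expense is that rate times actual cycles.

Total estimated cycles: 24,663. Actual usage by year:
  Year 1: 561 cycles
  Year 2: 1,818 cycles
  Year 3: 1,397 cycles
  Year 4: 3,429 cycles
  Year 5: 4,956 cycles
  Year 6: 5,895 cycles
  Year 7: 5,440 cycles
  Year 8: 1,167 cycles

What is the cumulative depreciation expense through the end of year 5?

Depreciable base = $472,071 − $52,800 = $419,271.
Rate = $419,271 / 24,663 cycles = $17 per cycle.
Year 1: 561 × $17 = $9,537. Book value $462,534.
Year 2: 1,818 × $17 = $30,906. Book value $431,628.
Year 3: 1,397 × $17 = $23,749. Book value $407,879.
Year 4: 3,429 × $17 = $58,293. Book value $349,586.
Year 5: 4,956 × $17 = $84,252. Book value $265,334.
Accumulated through year 5 = $472,071 − $265,334 = $206,737.

$206,737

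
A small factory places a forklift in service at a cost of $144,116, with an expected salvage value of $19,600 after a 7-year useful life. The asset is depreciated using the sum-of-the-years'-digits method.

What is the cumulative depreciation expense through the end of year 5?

$111,175

Depreciable base = $144,116 − $19,600 = $124,516.
Sum of the years' digits = 7+6+5+4+3+2+1 = 28.
Year 1: $124,516 × 7/28 = $31,129. Book value $112,987.
Year 2: $124,516 × 6/28 = $26,682. Book value $86,305.
Year 3: $124,516 × 5/28 = $22,235. Book value $64,070.
Year 4: $124,516 × 4/28 = $17,788. Book value $46,282.
Year 5: $124,516 × 3/28 = $13,341. Book value $32,941.
Accumulated through year 5 = $144,116 − $32,941 = $111,175.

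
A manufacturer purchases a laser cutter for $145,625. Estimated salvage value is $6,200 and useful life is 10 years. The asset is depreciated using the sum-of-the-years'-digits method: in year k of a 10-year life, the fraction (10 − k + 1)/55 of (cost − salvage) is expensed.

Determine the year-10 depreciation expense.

Depreciable base = $145,625 − $6,200 = $139,425.
Sum of the years' digits = 10+9+8+7+6+5+4+3+2+1 = 55.
Year 1: $139,425 × 10/55 = $25,350. Book value $120,275.
Year 2: $139,425 × 9/55 = $22,815. Book value $97,460.
Year 3: $139,425 × 8/55 = $20,280. Book value $77,180.
Year 4: $139,425 × 7/55 = $17,745. Book value $59,435.
Year 5: $139,425 × 6/55 = $15,210. Book value $44,225.
Year 6: $139,425 × 5/55 = $12,675. Book value $31,550.
Year 7: $139,425 × 4/55 = $10,140. Book value $21,410.
Year 8: $139,425 × 3/55 = $7,605. Book value $13,805.
Year 9: $139,425 × 2/55 = $5,070. Book value $8,735.
Year 10: $139,425 × 1/55 = $2,535. Book value $6,200.

$2,535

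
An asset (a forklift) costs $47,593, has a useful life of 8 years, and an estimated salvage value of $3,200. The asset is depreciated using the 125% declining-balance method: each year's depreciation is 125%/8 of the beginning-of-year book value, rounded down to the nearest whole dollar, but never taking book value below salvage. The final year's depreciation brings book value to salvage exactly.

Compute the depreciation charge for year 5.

$3,769

Depreciable base = $47,593 − $3,200 = $44,393.
Year 1: ⌊$47,593 × 125%/8⌋ = $7,436. Book value $40,157.
Year 2: ⌊$40,157 × 125%/8⌋ = $6,274. Book value $33,883.
Year 3: ⌊$33,883 × 125%/8⌋ = $5,294. Book value $28,589.
Year 4: ⌊$28,589 × 125%/8⌋ = $4,467. Book value $24,122.
Year 5: ⌊$24,122 × 125%/8⌋ = $3,769. Book value $20,353.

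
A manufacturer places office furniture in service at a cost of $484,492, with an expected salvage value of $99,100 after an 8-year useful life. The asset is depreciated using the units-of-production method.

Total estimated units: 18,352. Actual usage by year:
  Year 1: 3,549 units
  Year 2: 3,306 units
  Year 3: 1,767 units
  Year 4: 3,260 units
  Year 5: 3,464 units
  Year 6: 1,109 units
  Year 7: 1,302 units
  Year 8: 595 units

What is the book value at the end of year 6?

Depreciable base = $484,492 − $99,100 = $385,392.
Rate = $385,392 / 18,352 units = $21 per unit.
Year 1: 3,549 × $21 = $74,529. Book value $409,963.
Year 2: 3,306 × $21 = $69,426. Book value $340,537.
Year 3: 1,767 × $21 = $37,107. Book value $303,430.
Year 4: 3,260 × $21 = $68,460. Book value $234,970.
Year 5: 3,464 × $21 = $72,744. Book value $162,226.
Year 6: 1,109 × $21 = $23,289. Book value $138,937.

$138,937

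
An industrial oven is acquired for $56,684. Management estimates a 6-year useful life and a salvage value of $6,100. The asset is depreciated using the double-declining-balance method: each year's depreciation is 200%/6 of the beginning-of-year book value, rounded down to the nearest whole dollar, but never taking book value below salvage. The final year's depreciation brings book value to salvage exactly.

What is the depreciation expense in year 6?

$1,366

Depreciable base = $56,684 − $6,100 = $50,584.
Year 1: ⌊$56,684 × 200%/6⌋ = $18,894. Book value $37,790.
Year 2: ⌊$37,790 × 200%/6⌋ = $12,596. Book value $25,194.
Year 3: ⌊$25,194 × 200%/6⌋ = $8,398. Book value $16,796.
Year 4: ⌊$16,796 × 200%/6⌋ = $5,598. Book value $11,198.
Year 5: ⌊$11,198 × 200%/6⌋ = $3,732. Book value $7,466.
Year 6 (final): $7,466 − $6,100 = $1,366. Book value $6,100.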